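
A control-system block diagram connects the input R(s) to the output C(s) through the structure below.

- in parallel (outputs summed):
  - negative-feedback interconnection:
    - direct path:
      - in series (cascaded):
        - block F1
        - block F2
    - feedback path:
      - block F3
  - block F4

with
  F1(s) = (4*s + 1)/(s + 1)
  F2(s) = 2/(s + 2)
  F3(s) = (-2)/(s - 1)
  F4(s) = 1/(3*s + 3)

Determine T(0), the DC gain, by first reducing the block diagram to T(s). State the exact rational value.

The answer is 2/3.

Reasoning:
Step 1: combine F1, F2 in series: (8*s + 2)/(s^2 + 3*s + 2)
Step 2: reduce the feedback loop with forward (F1*F2) and return F3: (8*s^2 - 6*s - 2)/(s^3 + 2*s^2 - 17*s - 6)
Step 3: parallel reduction of [(F1*F2)/(1+(F1*F2)*F3)], F4: (25*s^3 + 8*s^2 - 41*s - 12)/(3*s^4 + 9*s^3 - 45*s^2 - 69*s - 18)
The step-3 result is T(s). Setting s = 0: T(0) = -12/(-18) = 2/3.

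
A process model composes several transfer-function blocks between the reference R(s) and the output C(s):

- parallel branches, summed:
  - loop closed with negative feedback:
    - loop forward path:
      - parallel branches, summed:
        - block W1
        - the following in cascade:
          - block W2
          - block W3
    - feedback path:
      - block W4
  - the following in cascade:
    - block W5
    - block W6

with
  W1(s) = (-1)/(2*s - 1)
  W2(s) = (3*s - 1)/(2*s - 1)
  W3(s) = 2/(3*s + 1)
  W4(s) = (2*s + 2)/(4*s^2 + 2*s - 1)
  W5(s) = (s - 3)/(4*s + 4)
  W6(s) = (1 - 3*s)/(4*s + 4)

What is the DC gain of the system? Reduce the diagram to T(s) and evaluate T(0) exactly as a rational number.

Reducing step by step:

Step 1 - series reduction of W2, W3; result (6*s - 2)/(6*s^2 - s - 1)
Step 2 - parallel reduction of W1, (W2*W3); result (3*s - 3)/(6*s^2 - s - 1)
Step 3 - feedback reduction of (W1+(W2*W3)), W4; result (12*s^3 - 6*s^2 - 9*s + 3)/(24*s^4 + 8*s^3 - 6*s^2 - s - 5)
Step 4 - cascade W5, W6; result (-3*s^2 + 10*s - 3)/(16*s^2 + 32*s + 16)
Step 5 - sum the parallel branches [(W1+(W2*W3))/(1+(W1+(W2*W3))*W4)], (W5*W6); result (-72*s^6 + 408*s^5 + 314*s^4 - 225*s^3 - 313*s^2 - 95*s + 63)/(384*s^6 + 896*s^5 + 544*s^4 - 80*s^3 - 208*s^2 - 176*s - 80)
Step 5 gives the overall T(s). Then T(0) = 63/(-80) = -63/80.

Answer: -63/80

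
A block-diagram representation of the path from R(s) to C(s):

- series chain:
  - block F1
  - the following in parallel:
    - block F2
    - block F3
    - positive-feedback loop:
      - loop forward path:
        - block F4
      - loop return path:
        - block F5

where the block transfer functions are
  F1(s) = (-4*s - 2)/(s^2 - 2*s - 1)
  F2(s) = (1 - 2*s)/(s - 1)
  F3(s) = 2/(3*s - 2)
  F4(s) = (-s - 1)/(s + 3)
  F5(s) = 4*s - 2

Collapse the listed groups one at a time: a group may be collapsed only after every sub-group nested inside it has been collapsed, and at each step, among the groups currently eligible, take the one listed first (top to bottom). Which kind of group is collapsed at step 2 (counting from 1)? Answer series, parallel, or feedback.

The answer is parallel.

Reasoning:
[1] close the feedback loop around F4, F5
[2] combine F2, F3, [F4/(1-F4*F5)] in parallel
[3] combine F1, (F2+F3+[F4/(1-F4*F5)]) in series
The group at step 2 is a parallel group.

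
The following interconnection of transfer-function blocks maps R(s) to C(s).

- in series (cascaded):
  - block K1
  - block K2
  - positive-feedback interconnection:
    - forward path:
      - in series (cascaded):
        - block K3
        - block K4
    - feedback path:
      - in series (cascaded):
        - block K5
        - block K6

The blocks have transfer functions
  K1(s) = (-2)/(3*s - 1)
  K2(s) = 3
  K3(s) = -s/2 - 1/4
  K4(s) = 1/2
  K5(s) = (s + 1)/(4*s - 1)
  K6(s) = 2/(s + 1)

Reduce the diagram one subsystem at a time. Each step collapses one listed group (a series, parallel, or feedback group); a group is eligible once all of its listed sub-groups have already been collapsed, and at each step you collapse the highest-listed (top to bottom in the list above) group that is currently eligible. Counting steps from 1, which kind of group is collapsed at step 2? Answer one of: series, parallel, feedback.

[1] combine K3, K4 in series
[2] reduce the series chain K5, K6
[3] reduce the feedback loop with forward (K3*K4) and return (K5*K6)
[4] cascade K1, K2, [(K3*K4)/(1-(K3*K4)*(K5*K6))]
Step 2 collapses a series group.

Therefore the answer is series.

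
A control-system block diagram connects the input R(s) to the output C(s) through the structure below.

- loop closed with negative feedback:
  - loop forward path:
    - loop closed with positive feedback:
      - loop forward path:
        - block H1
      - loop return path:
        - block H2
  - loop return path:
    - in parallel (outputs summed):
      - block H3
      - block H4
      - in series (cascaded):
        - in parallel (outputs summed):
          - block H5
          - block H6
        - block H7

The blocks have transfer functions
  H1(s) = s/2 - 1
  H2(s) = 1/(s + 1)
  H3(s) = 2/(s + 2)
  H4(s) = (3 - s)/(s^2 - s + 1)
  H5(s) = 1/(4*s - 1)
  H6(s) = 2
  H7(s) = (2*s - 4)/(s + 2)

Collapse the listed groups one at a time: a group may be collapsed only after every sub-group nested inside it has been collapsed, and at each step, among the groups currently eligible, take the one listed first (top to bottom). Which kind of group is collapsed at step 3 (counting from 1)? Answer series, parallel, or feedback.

Reducing step by step:

[1] close the feedback loop around H1, H2
[2] parallel reduction of H5, H6
[3] combine (H5+H6), H7 in series
[4] reduce the parallel group H3, H4, ((H5+H6)*H7)
[5] feedback reduction of [H1/(1-H1*H2)], (H3+H4+((H5+H6)*H7))
At step 3 the group reduced is series.

Answer: series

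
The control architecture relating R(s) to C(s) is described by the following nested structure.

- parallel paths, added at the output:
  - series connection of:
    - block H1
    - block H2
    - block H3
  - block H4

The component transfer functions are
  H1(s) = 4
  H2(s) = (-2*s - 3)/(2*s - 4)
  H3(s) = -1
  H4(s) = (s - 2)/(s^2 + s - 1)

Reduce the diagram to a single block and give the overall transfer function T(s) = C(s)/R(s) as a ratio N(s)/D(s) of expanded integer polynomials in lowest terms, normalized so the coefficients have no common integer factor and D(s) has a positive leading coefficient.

Reducing step by step:

1. reduce the series chain H1, H2, H3; result (4*s + 6)/(s - 2)
2. combine (H1*H2*H3), H4 in parallel - this is the overall T(s), already in the required normalized form

Answer: (4*s^3 + 11*s^2 - 2*s - 2)/(s^3 - s^2 - 3*s + 2)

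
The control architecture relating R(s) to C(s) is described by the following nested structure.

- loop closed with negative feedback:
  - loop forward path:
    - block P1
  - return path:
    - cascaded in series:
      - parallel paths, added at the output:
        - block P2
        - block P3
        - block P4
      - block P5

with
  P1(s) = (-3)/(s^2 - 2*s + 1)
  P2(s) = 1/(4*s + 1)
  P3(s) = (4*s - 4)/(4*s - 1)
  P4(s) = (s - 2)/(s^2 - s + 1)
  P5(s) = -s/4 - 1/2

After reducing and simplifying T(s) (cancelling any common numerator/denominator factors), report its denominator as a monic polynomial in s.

Step 1: combine P2, P3, P4 in parallel, giving (16*s^4 - 8*s^3 - 13*s^2 - 4*s - 3)/(16*s^4 - 16*s^3 + 15*s^2 + s - 1)
Step 2: cascade (P2+P3+P4), P5, giving (-16*s^5 - 24*s^4 + 29*s^3 + 30*s^2 + 11*s + 6)/(64*s^4 - 64*s^3 + 60*s^2 + 4*s - 4)
Step 3: close the feedback loop around P1, ((P2+P3+P4)*P5), giving (-192*s^4 + 192*s^3 - 180*s^2 - 12*s + 12)/(64*s^6 - 144*s^5 + 324*s^4 - 267*s^3 - 42*s^2 - 21*s - 22)
That last expression is T(s), already simplified. Scaling its denominator by 1/64 (the reciprocal of the leading coefficient) yields the monic denominator.

Hence the answer: s^6 - 9*s^5/4 + 81*s^4/16 - 267*s^3/64 - 21*s^2/32 - 21*s/64 - 11/32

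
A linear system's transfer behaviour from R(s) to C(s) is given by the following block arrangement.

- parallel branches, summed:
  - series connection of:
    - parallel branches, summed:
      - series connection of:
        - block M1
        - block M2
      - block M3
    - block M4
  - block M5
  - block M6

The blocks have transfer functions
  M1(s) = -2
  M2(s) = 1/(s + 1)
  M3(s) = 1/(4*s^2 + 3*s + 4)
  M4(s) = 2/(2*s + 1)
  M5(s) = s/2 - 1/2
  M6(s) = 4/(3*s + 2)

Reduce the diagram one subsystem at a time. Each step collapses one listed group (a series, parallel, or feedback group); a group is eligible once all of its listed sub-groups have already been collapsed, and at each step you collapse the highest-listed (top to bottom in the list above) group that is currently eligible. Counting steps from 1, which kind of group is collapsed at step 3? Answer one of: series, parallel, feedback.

The answer is series.

Reasoning:
Step 1 - cascade M1, M2
Step 2 - sum the parallel branches (M1*M2), M3
Step 3 - series reduction of ((M1*M2)+M3), M4
Step 4 - parallel reduction of (((M1*M2)+M3)*M4), M5, M6
At step 3 the group reduced is series.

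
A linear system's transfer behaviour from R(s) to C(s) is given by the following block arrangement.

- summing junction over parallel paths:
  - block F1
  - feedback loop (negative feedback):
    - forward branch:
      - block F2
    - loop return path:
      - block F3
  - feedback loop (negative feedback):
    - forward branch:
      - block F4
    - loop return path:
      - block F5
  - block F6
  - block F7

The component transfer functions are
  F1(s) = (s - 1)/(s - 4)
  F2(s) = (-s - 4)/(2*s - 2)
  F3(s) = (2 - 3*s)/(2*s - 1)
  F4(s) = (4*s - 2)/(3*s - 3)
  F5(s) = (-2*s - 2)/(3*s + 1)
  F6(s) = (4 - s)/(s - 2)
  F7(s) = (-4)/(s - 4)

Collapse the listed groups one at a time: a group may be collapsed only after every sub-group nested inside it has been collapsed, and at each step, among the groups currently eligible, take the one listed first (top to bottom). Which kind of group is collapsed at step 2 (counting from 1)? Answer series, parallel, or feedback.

Step 1: apply the feedback formula to F2, F3
Step 2: close the feedback loop around F4, F5
Step 3: combine F1, [F2/(1+F2*F3)], [F4/(1+F4*F5)], F6, F7 in parallel
Step 2 collapses a feedback group.

Therefore the answer is feedback.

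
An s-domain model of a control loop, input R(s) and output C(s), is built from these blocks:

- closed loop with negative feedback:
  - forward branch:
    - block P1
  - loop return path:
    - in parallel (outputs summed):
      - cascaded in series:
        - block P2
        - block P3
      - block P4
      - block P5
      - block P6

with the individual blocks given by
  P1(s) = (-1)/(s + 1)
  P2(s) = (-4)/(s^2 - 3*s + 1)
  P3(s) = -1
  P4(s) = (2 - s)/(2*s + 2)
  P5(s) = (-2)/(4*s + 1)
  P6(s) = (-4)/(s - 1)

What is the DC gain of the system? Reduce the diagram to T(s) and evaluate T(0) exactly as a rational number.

The answer is 1/6.

Reasoning:
Step 1. multiply P2, P3 (series); result 4/(s^2 - 3*s + 1)
Step 2. add (P2*P3), P4, P5, P6 (parallel); result (-4*s^5 - 13*s^4 + 58*s^3 + 112*s^2 - 59*s - 14)/(8*s^5 - 22*s^4 - 6*s^3 + 24*s^2 - 2*s - 2)
Step 3. apply the feedback formula to P1, ((P2*P3)+P4+P5+P6); result (-8*s^5 + 22*s^4 + 6*s^3 - 24*s^2 + 2*s + 2)/(8*s^6 - 10*s^5 - 15*s^4 - 40*s^3 - 90*s^2 + 55*s + 12)
That last expression is T(s); at s = 0 only the constant terms survive, so T(0) = 2/12 = 1/6.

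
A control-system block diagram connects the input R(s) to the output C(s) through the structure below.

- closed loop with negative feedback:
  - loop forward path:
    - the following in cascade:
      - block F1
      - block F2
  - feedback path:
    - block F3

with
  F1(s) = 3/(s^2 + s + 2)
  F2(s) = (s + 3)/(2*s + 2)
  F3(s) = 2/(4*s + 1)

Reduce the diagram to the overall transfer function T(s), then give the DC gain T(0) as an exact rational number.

[1] cascade F1, F2, giving (3*s + 9)/(2*s^3 + 4*s^2 + 6*s + 4)
[2] close the feedback loop around (F1*F2), F3, giving (12*s^2 + 39*s + 9)/(8*s^4 + 18*s^3 + 28*s^2 + 28*s + 22)
The step-2 result is T(s). Setting s = 0: T(0) = 9/22.

Therefore the answer is 9/22.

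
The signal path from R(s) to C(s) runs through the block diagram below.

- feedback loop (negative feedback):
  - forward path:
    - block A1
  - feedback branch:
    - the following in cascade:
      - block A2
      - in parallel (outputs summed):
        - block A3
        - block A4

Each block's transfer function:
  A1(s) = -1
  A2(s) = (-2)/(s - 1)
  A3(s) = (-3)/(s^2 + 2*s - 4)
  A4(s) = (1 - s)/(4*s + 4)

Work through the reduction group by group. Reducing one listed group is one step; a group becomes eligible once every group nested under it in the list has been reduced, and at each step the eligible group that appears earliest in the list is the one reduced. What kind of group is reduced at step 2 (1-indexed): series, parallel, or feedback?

The answer is series.

Reasoning:
Step 1 - reduce the parallel group A3, A4
Step 2 - multiply A2, (A3+A4) (series)
Step 3 - close the feedback loop around A1, (A2*(A3+A4))
Step 2 collapses a series group.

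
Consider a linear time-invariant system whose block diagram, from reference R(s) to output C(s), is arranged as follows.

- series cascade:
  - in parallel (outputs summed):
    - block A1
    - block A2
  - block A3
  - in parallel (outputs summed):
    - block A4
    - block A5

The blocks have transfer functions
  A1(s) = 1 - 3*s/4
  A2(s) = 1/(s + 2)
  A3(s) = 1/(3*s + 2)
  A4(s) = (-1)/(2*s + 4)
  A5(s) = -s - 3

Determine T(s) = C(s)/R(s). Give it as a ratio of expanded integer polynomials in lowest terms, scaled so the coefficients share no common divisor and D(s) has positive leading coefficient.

Reducing step by step:

1. parallel reduction of A1, A2 gives (-3*s^2 - 2*s + 12)/(4*s + 8)
2. combine A4, A5 in parallel gives (-2*s^2 - 10*s - 13)/(2*s + 4)
3. reduce the series chain (A1+A2), A3, (A4+A5), which is the overall transfer function T(s) = C(s)/R(s) in lowest terms

Answer: (6*s^4 + 34*s^3 + 35*s^2 - 94*s - 156)/(24*s^3 + 112*s^2 + 160*s + 64)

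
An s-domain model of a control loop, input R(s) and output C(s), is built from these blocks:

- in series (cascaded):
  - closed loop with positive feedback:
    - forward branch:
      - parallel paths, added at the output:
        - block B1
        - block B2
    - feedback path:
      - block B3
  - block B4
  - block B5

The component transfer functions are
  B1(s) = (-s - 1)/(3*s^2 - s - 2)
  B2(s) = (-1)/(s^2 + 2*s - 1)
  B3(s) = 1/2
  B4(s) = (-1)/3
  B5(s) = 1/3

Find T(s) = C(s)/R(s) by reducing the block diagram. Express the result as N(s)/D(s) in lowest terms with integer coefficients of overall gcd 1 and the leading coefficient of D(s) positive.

1. reduce the parallel group B1, B2, giving (-s^3 - 6*s^2 + 3)/(3*s^4 + 5*s^3 - 7*s^2 - 3*s + 2)
2. collapse the loop ((B1+B2) forward, B3 return), giving (-2*s^3 - 12*s^2 + 6)/(6*s^4 + 11*s^3 - 8*s^2 - 6*s + 1)
3. multiply [(B1+B2)/(1-(B1+B2)*B3)], B4, B5 (series), which is the overall transfer function T(s) = C(s)/R(s) in lowest terms

Answer: (2*s^3 + 12*s^2 - 6)/(54*s^4 + 99*s^3 - 72*s^2 - 54*s + 9)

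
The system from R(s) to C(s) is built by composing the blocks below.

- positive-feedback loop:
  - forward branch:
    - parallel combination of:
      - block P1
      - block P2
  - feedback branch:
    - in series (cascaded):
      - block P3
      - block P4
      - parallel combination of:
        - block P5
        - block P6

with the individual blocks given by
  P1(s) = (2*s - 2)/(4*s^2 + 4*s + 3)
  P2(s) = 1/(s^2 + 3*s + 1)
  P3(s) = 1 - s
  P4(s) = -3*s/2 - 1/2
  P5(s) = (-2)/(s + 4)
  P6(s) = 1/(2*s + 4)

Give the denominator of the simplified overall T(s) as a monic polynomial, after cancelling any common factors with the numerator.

Reducing step by step:

Step 1. parallel reduction of P1, P2 gives (2*s^3 + 8*s^2 + 1)/(4*s^4 + 16*s^3 + 19*s^2 + 13*s + 3)
Step 2. parallel reduction of P5, P6 gives (-3*s - 4)/(2*s^2 + 12*s + 16)
Step 3. series reduction of P3, P4, (P5+P6) gives (-9*s^3 - 6*s^2 + 11*s + 4)/(4*s^2 + 24*s + 32)
Step 4. close the feedback loop around (P1+P2), (P3*P4*(P5+P6)) gives (8*s^5 + 80*s^4 + 256*s^3 + 260*s^2 + 24*s + 32)/(34*s^6 + 244*s^5 + 614*s^4 + 933*s^3 + 906*s^2 + 477*s + 92)
T(s) is the step-4 result (common factors already cancelled). Leading coefficient of the denominator: 34. Divide through by 34 for the monic polynomial.

Answer: s^6 + 122*s^5/17 + 307*s^4/17 + 933*s^3/34 + 453*s^2/17 + 477*s/34 + 46/17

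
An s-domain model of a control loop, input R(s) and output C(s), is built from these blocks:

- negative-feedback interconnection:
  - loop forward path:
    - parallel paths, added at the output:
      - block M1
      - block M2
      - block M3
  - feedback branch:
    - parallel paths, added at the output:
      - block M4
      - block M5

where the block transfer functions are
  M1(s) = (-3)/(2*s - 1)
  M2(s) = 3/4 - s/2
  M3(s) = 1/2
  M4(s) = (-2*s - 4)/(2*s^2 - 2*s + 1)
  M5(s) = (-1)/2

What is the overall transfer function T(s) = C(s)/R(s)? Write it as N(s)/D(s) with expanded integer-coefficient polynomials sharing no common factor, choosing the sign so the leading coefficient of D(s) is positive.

Reducing step by step:

Step 1. sum the parallel branches M1, M2, M3, giving (-4*s^2 + 12*s - 17)/(8*s - 4)
Step 2. sum the parallel branches M4, M5, giving (-2*s^2 - 2*s - 9)/(4*s^2 - 4*s + 2)
Step 3. close the feedback loop around (M1+M2+M3), (M4+M5); the result is T(s) itself (integer coefficients, no common factor, positive leading denominator coefficient)

Answer: (-16*s^4 + 64*s^3 - 124*s^2 + 92*s - 34)/(8*s^4 + 16*s^3 - 2*s^2 - 42*s + 145)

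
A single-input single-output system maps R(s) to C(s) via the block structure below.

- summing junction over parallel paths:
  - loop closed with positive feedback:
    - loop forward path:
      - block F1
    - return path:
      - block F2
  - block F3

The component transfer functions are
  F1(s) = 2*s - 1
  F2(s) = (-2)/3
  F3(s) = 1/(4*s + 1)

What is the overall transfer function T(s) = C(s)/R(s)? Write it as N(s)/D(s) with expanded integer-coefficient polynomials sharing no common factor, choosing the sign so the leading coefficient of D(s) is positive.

First reduce the diagram to T(s).

1. collapse the loop (F1 forward, F2 return) = (6*s - 3)/(4*s + 1)
2. sum the parallel branches [F1/(1-F1*F2)], F3; the result is T(s) itself (integer coefficients, no common factor, positive leading denominator coefficient)

Answer: (6*s - 2)/(4*s + 1)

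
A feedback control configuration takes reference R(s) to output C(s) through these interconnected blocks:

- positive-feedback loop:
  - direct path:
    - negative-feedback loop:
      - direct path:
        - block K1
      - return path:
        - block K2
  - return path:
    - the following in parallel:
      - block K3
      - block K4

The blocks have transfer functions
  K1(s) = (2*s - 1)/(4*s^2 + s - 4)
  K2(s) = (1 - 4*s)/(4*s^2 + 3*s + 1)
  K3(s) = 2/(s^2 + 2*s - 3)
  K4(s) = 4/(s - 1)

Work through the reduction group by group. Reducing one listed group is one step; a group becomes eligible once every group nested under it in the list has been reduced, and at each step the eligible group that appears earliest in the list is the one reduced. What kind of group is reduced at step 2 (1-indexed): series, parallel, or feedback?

[1] collapse the loop (K1 forward, K2 return)
[2] sum the parallel branches K3, K4
[3] reduce the feedback loop with forward [K1/(1+K1*K2)] and return (K3+K4)
So the answer for step 2 is parallel.

Hence the answer: parallel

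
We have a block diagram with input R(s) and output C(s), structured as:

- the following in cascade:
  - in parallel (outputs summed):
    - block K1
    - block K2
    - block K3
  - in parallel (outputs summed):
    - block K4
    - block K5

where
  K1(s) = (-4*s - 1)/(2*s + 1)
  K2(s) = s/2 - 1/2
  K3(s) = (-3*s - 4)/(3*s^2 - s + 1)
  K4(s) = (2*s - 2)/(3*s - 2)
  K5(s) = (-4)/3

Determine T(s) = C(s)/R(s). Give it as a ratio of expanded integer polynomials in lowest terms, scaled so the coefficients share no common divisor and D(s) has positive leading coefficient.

[1] sum the parallel branches K1, K2, K3, giving (6*s^4 - 29*s^3 - 10*s^2 - 28*s - 11)/(12*s^3 + 2*s^2 + 2*s + 2)
[2] parallel reduction of K4, K5, giving (2 - 6*s)/(9*s - 6)
[3] multiply (K1+K2+K3), (K4+K5) (series); the result is T(s) itself (integer coefficients, no common factor, positive leading denominator coefficient)

Final answer: (-18*s^5 + 93*s^4 + s^3 + 74*s^2 + 5*s - 11)/(54*s^4 - 27*s^3 + 3*s^2 + 3*s - 6)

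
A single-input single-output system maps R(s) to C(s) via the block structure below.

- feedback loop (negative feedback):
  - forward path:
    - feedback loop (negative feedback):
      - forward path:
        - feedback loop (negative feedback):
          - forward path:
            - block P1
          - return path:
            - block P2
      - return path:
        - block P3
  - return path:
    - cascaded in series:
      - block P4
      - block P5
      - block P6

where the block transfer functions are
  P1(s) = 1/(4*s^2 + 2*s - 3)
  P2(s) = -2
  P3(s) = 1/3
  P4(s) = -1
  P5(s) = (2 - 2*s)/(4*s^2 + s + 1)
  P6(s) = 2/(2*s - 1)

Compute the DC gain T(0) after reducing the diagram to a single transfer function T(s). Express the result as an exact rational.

[1] close the feedback loop around P1, P2; result 1/(4*s^2 + 2*s - 5)
[2] collapse the loop ([P1/(1+P1*P2)] forward, P3 return); result 3/(12*s^2 + 6*s - 14)
[3] cascade P4, P5, P6; result (4*s - 4)/(8*s^3 - 2*s^2 + s - 1)
[4] reduce the feedback loop with forward [[P1/(1+P1*P2)]/(1+[P1/(1+P1*P2)]*P3)] and return (P4*P5*P6); result (24*s^3 - 6*s^2 + 3*s - 3)/(96*s^5 + 24*s^4 - 112*s^3 + 22*s^2 - 8*s + 2)
DC gain: substitute s = 0 into T(s) from step 4: T(0) = -3/2.

Answer: -3/2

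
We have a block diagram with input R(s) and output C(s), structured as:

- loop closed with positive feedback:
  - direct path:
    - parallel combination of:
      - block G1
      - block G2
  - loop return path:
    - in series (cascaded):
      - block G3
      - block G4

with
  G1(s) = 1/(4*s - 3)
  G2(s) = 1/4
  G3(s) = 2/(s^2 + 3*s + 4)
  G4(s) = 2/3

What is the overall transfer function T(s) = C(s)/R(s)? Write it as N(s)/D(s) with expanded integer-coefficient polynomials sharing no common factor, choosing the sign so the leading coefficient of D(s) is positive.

Reducing step by step:

1. sum the parallel branches G1, G2: (4*s + 1)/(16*s - 12)
2. multiply G3, G4 (series): 4/(3*s^2 + 9*s + 12)
3. apply the feedback formula to (G1+G2), (G3*G4): this yields T(s), and no further normalization is needed

Answer: (12*s^3 + 39*s^2 + 57*s + 12)/(48*s^3 + 108*s^2 + 68*s - 148)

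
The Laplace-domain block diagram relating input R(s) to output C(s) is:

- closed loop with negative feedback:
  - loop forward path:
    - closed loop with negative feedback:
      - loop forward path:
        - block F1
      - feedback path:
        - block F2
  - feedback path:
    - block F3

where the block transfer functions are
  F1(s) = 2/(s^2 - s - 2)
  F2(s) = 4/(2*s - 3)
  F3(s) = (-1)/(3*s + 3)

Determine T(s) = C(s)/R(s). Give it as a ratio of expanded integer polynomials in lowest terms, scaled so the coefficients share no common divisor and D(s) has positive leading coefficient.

(1) reduce the feedback loop with forward F1 and return F2, giving (4*s - 6)/(2*s^3 - 5*s^2 - s + 14)
(2) feedback reduction of [F1/(1+F1*F2)], F3 - this is the overall T(s), already in the required normalized form

Therefore the answer is (12*s^2 - 6*s - 18)/(6*s^4 - 9*s^3 - 18*s^2 + 35*s + 48).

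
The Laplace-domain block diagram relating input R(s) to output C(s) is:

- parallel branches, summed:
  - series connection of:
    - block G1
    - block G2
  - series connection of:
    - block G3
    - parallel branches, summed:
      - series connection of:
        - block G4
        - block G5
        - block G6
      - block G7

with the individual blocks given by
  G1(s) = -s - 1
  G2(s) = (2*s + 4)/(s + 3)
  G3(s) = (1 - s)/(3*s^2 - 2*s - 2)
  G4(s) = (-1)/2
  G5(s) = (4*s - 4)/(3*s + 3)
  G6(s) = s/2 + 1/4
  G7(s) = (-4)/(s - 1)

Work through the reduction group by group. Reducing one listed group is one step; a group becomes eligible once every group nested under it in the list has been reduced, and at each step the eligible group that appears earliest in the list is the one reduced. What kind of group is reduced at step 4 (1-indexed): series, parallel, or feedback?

[1] reduce the series chain G1, G2
[2] combine G4, G5, G6 in series
[3] parallel reduction of (G4*G5*G6), G7
[4] combine G3, ((G4*G5*G6)+G7) in series
[5] add (G1*G2), (G3*((G4*G5*G6)+G7)) (parallel)
Step 4: series.

Answer: series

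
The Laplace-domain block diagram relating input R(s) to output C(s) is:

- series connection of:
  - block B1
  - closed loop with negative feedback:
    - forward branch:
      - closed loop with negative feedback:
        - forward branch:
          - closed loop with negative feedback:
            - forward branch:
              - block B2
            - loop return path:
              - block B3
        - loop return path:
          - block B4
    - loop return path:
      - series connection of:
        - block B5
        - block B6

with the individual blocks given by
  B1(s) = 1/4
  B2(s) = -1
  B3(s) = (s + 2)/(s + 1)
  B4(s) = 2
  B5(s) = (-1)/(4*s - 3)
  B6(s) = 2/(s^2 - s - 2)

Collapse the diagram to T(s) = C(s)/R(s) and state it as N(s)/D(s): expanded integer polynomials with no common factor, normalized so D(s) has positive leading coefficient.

The answer is (4*s^3 - 7*s^2 - 5*s + 6)/(32*s^3 - 40*s^2 - 84*s + 64).

Reasoning:
1. apply the feedback formula to B2, B3 -> s + 1
2. close the feedback loop around [B2/(1+B2*B3)], B4 -> (s + 1)/(2*s + 3)
3. multiply B5, B6 (series) -> (-2)/(4*s^3 - 7*s^2 - 5*s + 6)
4. feedback reduction of [[B2/(1+B2*B3)]/(1+[B2/(1+B2*B3)]*B4)], (B5*B6) -> (4*s^3 - 7*s^2 - 5*s + 6)/(8*s^3 - 10*s^2 - 21*s + 16)
5. series reduction of B1, [[[B2/(1+B2*B3)]/(1+[B2/(1+B2*B3)]*B4)]/(1+[[B2/(1+B2*B3)]/(1+[B2/(1+B2*B3)]*B4)]*(B5*B6))]; the result is T(s) itself (integer coefficients, no common factor, positive leading denominator coefficient)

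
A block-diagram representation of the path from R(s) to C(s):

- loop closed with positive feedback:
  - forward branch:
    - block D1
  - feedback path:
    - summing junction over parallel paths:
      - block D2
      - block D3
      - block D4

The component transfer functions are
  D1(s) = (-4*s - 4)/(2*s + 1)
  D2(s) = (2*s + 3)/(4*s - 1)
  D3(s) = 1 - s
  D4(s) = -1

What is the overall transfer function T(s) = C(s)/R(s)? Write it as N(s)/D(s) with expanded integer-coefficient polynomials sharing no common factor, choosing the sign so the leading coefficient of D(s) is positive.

First reduce the diagram to T(s).

[1] combine D2, D3, D4 in parallel, giving (-4*s^2 + 3*s + 3)/(4*s - 1)
[2] feedback reduction of D1, (D2+D3+D4), giving the overall T(s)

Answer: (16*s^2 + 12*s - 4)/(16*s^3 - 4*s^2 - 26*s - 11)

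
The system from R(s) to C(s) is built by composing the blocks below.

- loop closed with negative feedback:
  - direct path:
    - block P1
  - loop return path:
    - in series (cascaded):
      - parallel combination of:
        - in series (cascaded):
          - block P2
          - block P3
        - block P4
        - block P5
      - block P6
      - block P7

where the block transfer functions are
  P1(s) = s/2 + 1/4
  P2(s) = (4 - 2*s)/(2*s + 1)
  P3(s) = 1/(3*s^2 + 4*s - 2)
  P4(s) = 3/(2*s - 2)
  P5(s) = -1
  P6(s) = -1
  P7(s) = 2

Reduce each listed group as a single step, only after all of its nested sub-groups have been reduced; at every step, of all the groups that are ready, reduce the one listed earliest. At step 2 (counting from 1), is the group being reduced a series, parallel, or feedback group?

Step 1: reduce the series chain P2, P3
Step 2: add (P2*P3), P4, P5 (parallel)
Step 3: multiply ((P2*P3)+P4+P5), P6, P7 (series)
Step 4: reduce the feedback loop with forward P1 and return (((P2*P3)+P4+P5)*P6*P7)
Step 2: parallel.

Final answer: parallel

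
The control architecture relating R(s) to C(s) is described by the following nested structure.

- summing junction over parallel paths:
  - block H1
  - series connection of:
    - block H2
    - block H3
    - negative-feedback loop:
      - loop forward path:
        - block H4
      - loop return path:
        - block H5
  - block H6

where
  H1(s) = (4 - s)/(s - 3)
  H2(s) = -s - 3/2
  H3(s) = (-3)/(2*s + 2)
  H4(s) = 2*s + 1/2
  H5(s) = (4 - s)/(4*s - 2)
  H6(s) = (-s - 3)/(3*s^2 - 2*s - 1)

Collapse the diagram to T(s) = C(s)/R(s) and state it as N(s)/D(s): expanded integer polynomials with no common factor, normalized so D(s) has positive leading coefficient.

Step 1: feedback reduction of H4, H5 = (-16*s^2 + 4*s + 2)/(4*s^2 - 23*s)
Step 2: multiply H2, H3, [H4/(1+H4*H5)] (series) = (-48*s^3 - 60*s^2 + 24*s + 9)/(8*s^3 - 38*s^2 - 46*s)
Step 3: sum the parallel branches H1, (H2*H3*[H4/(1+H4*H5)]), H6: this yields T(s), and no further normalization is needed

Therefore the answer is (-168*s^6 + 566*s^5 + 80*s^4 - 973*s^3 - 27*s^2 - 113*s + 27)/(24*s^6 - 202*s^5 + 320*s^4 + 340*s^3 - 344*s^2 - 138*s).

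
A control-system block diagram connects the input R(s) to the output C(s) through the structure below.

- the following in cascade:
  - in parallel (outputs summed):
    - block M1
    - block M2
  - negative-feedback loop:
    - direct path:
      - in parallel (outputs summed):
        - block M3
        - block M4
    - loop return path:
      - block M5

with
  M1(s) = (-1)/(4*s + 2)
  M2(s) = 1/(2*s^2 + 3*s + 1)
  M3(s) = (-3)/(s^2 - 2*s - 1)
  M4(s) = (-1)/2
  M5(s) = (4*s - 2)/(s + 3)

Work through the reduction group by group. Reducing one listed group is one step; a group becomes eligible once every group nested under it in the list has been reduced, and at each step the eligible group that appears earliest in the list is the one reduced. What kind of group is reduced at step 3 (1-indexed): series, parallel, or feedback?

The answer is feedback.

Reasoning:
Step 1: combine M1, M2 in parallel
Step 2: parallel reduction of M3, M4
Step 3: feedback reduction of (M3+M4), M5
Step 4: reduce the series chain (M1+M2), [(M3+M4)/(1+(M3+M4)*M5)]
So the answer for step 3 is feedback.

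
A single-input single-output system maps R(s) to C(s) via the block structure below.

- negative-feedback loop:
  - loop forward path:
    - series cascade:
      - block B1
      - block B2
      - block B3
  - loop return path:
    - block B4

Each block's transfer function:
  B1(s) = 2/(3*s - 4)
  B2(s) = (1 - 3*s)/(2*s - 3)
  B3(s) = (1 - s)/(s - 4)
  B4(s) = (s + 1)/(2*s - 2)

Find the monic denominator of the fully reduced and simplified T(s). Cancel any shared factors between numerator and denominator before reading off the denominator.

Step 1. combine B1, B2, B3 in series, giving (6*s^2 - 8*s + 2)/(6*s^3 - 41*s^2 + 80*s - 48)
Step 2. reduce the feedback loop with forward (B1*B2*B3) and return B4, giving (6*s^2 - 8*s + 2)/(6*s^3 - 38*s^2 + 82*s - 49)
That last expression is T(s), already simplified. Scaling its denominator by 1/6 (the reciprocal of the leading coefficient) yields the monic denominator.

Therefore the answer is s^3 - 19*s^2/3 + 41*s/3 - 49/6.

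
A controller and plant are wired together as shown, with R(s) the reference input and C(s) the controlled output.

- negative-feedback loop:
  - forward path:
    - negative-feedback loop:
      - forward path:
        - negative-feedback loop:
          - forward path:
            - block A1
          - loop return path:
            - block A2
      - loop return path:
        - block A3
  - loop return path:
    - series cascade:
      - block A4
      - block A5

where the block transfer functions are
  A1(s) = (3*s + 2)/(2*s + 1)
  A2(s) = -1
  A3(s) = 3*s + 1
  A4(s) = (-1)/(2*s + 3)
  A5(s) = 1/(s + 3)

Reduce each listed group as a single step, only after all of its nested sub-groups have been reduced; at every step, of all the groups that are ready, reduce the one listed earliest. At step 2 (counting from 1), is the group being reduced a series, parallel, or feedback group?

1. close the feedback loop around A1, A2
2. reduce the feedback loop with forward [A1/(1+A1*A2)] and return A3
3. multiply A4, A5 (series)
4. collapse the loop ([[A1/(1+A1*A2)]/(1+[A1/(1+A1*A2)]*A3)] forward, (A4*A5) return)
So the answer for step 2 is feedback.

Final answer: feedback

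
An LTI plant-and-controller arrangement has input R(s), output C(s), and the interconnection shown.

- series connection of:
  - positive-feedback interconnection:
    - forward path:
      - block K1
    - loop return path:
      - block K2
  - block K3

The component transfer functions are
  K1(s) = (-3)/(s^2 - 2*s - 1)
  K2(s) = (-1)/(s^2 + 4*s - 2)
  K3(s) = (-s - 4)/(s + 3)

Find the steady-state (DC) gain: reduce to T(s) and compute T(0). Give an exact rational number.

The answer is 8.

Reasoning:
Step 1 - reduce the feedback loop with forward K1 and return K2: (-3*s^2 - 12*s + 6)/(s^4 + 2*s^3 - 11*s^2 - 1)
Step 2 - combine [K1/(1-K1*K2)], K3 in series: (3*s^3 + 24*s^2 + 42*s - 24)/(s^5 + 5*s^4 - 5*s^3 - 33*s^2 - s - 3)
Step 2 gives the overall T(s). Then T(0) = -24/(-3) = 8.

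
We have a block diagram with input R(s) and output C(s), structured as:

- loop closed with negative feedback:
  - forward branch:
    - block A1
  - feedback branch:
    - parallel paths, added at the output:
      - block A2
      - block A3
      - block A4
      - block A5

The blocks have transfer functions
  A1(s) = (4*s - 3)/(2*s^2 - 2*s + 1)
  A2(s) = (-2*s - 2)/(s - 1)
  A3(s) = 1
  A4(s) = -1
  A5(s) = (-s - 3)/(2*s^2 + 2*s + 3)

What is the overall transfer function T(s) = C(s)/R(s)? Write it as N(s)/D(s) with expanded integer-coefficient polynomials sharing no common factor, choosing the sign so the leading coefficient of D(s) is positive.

First reduce the diagram to T(s).

Step 1. sum the parallel branches A2, A3, A4, A5, giving (-4*s^3 - 9*s^2 - 12*s - 3)/(2*s^3 + s - 3)
Step 2. collapse the loop (A1 forward, (A2+A3+A4+A5) return); the result is T(s) itself (integer coefficients, no common factor, positive leading denominator coefficient)

Answer: (8*s^4 - 6*s^3 + 4*s^2 - 15*s + 9)/(4*s^5 - 20*s^4 - 20*s^3 - 29*s^2 + 31*s + 6)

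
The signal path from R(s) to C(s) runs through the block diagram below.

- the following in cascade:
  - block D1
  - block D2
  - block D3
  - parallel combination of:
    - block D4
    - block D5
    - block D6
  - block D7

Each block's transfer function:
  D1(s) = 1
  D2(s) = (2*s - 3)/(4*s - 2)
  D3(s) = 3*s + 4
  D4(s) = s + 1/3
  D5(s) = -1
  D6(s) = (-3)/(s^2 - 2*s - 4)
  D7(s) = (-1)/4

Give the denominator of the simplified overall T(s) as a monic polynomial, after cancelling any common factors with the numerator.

The answer is s^3 - 5*s^2/2 - 3*s + 2.

Reasoning:
Step 1. parallel reduction of D4, D5, D6 gives (3*s^3 - 8*s^2 - 8*s - 1)/(3*s^2 - 6*s - 12)
Step 2. combine D1, D2, D3, (D4+D5+D6), D7 in series gives (-18*s^5 + 51*s^4 + 76*s^3 - 98*s^2 - 97*s - 12)/(48*s^3 - 120*s^2 - 144*s + 96)
That last expression is T(s), already simplified. Scaling its denominator by 1/48 (the reciprocal of the leading coefficient) yields the monic denominator.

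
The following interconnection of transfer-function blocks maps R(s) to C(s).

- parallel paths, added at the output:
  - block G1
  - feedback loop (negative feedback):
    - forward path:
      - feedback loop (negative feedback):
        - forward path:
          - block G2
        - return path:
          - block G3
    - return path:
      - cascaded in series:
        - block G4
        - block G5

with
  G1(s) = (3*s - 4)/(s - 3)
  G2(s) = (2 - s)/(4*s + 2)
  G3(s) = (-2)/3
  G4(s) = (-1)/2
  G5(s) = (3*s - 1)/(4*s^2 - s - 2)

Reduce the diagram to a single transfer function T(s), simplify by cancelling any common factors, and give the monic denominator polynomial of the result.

[1] collapse the loop (G2 forward, G3 return) gives (6 - 3*s)/(14*s + 2)
[2] multiply G4, G5 (series) gives (1 - 3*s)/(8*s^2 - 2*s - 4)
[3] collapse the loop ([G2/(1+G2*G3)] forward, (G4*G5) return) gives (-24*s^3 + 54*s^2 - 24)/(112*s^3 - 3*s^2 - 81*s - 2)
[4] add G1, [[G2/(1+G2*G3)]/(1+[G2/(1+G2*G3)]*(G4*G5))] (parallel) gives (312*s^4 - 331*s^3 - 393*s^2 + 294*s + 80)/(112*s^4 - 339*s^3 - 72*s^2 + 241*s + 6)
That last expression is T(s), already simplified. Scaling its denominator by 1/112 (the reciprocal of the leading coefficient) yields the monic denominator.

Hence the answer: s^4 - 339*s^3/112 - 9*s^2/14 + 241*s/112 + 3/56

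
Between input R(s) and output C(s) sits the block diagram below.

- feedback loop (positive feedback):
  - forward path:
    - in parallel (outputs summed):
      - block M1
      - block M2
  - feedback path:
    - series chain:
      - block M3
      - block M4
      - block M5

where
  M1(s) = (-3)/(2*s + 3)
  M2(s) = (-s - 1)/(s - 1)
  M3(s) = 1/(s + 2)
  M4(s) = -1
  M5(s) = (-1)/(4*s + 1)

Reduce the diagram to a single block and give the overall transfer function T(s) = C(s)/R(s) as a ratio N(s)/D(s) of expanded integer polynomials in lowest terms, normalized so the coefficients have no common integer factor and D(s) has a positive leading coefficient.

Reducing step by step:

Step 1 - add M1, M2 (parallel) = (-2*s^2 - 8*s)/(2*s^2 + s - 3)
Step 2 - combine M3, M4, M5 in series = 1/(4*s^2 + 9*s + 2)
Step 3 - close the feedback loop around (M1+M2), (M3*M4*M5); the result is T(s) itself (integer coefficients, no common factor, positive leading denominator coefficient)

Answer: (-8*s^4 - 50*s^3 - 76*s^2 - 16*s)/(8*s^4 + 22*s^3 + 3*s^2 - 17*s - 6)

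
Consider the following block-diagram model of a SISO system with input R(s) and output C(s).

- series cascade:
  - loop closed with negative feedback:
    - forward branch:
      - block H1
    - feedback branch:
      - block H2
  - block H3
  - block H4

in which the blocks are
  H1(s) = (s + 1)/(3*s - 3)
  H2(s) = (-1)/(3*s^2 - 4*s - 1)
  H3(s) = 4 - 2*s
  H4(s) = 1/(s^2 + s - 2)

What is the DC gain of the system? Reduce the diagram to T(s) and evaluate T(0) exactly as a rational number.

The answer is 1.

Reasoning:
1. reduce the feedback loop with forward H1 and return H2, giving (3*s^3 - s^2 - 5*s - 1)/(9*s^3 - 21*s^2 + 8*s + 2)
2. reduce the series chain [H1/(1+H1*H2)], H3, H4, giving (-6*s^4 + 14*s^3 + 6*s^2 - 18*s - 4)/(9*s^5 - 12*s^4 - 31*s^3 + 52*s^2 - 14*s - 4)
Evaluating the step-2 result (the overall T(s)) at s = 0 gives T(0) = -4/(-4) = 1.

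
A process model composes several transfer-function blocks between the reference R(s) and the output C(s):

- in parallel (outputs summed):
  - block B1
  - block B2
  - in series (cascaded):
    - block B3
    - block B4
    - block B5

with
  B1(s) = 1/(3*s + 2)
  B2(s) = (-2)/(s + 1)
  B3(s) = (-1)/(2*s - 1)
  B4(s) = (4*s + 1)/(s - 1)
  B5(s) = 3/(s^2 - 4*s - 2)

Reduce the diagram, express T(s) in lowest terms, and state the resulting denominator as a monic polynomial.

Answer: s^6 - 23*s^5/6 - 4*s^4 + 29*s^3/6 + 11*s^2/3 - s - 2/3

Working:
Step 1. cascade B3, B4, B5, giving (-12*s - 3)/(2*s^4 - 11*s^3 + 9*s^2 + 2*s - 2)
Step 2. combine B1, B2, (B3*B4*B5) in parallel, giving (-10*s^5 + 49*s^4 - 48*s^3 - 106*s^2 - 35*s)/(6*s^6 - 23*s^5 - 24*s^4 + 29*s^3 + 22*s^2 - 6*s - 4)
The result of step 2 is T(s) in lowest terms. Its denominator has leading coefficient 6; dividing the denominator through by 6 makes it monic.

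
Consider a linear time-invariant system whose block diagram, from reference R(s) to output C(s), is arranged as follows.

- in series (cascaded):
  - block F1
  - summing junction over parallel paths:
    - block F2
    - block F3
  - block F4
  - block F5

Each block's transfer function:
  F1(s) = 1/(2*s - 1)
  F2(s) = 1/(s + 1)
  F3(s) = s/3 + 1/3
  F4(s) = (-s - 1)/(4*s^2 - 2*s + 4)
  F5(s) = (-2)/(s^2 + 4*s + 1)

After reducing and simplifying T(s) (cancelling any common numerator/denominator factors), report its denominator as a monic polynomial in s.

Step 1. add F2, F3 (parallel), giving (s^2 + 2*s + 4)/(3*s + 3)
Step 2. cascade F1, (F2+F3), F4, F5, giving (s^2 + 2*s + 4)/(12*s^5 + 36*s^4 - 21*s^3 + 42*s^2 - 9*s - 6)
The result of step 2 is T(s) in lowest terms. Its denominator has leading coefficient 12; dividing the denominator through by 12 makes it monic.

Therefore the answer is s^5 + 3*s^4 - 7*s^3/4 + 7*s^2/2 - 3*s/4 - 1/2.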